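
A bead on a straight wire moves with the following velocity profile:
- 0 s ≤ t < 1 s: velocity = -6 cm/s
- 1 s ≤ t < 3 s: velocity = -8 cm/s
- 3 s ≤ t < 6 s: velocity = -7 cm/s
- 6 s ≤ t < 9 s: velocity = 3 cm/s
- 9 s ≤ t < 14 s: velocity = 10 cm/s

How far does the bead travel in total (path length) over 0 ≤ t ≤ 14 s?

Distance (not displacement) is the total path length: add the absolute areas under v-t.
0–1 s: |-6| × 1 = 6 cm
1–3 s: |-8| × 2 = 16 cm
3–6 s: |-7| × 3 = 21 cm
6–9 s: |3| × 3 = 9 cm
9–14 s: |10| × 5 = 50 cm
Total distance = 102 cm

102 cm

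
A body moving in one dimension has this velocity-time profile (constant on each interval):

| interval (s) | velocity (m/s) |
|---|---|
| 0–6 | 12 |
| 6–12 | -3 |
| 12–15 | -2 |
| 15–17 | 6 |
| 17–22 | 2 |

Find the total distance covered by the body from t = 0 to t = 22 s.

118 m

Distance (not displacement) is the total path length: add the absolute areas under v-t.
0–6 s: |12| × 6 = 72 m
6–12 s: |-3| × 6 = 18 m
12–15 s: |-2| × 3 = 6 m
15–17 s: |6| × 2 = 12 m
17–22 s: |2| × 5 = 10 m
Total distance = 118 m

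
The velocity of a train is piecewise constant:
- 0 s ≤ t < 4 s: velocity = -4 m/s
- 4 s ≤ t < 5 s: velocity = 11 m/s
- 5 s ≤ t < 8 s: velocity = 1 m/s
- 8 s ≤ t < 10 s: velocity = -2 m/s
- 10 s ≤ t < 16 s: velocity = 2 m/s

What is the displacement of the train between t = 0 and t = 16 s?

Displacement is the signed area under the v-t curve.
0–4 s: -4 × 4 = -16 m
4–5 s: 11 × 1 = 11 m
5–8 s: 1 × 3 = 3 m
8–10 s: -2 × 2 = -4 m
10–16 s: 2 × 6 = 12 m
Net displacement = 6 m

6 m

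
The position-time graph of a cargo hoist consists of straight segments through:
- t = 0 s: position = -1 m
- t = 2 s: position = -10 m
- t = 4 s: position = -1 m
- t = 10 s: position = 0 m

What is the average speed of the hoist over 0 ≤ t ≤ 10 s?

Average speed = (total path length)/(elapsed time); on a piecewise-linear x-t graph the path length is Σ|Δx|.
0–2 s: |Δx| = |-10 − -1| = 9 m
2–4 s: |Δx| = |-1 − -10| = 9 m
4–10 s: |Δx| = |0 − -1| = 1 m
Total path = 19 m; average speed = 19/10 = 1.9 m/s.

1.9 m/s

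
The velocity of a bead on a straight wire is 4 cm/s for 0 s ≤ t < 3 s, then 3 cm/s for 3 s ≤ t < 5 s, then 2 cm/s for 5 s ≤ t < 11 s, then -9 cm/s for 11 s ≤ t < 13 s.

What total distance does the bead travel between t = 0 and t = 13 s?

Total distance travelled is ∫|v| dt — sum the magnitudes of each area piece.
0–3 s: |4| × 3 = 12 cm
3–5 s: |3| × 2 = 6 cm
5–11 s: |2| × 6 = 12 cm
11–13 s: |-9| × 2 = 18 cm
Total distance = 48 cm

48 cm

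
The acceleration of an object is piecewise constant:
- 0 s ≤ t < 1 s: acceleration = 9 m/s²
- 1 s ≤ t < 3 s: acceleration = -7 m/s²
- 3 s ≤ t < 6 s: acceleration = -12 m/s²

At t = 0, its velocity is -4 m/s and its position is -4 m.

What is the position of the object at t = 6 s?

On each constant-a segment, Δv = aΔt and Δx = v₀Δt + ½aΔt²; chain segment to segment.
0–1 s: v starts -4 m/s; Δx = -4·1 + ½·9·1² = 0.5 m; v ends 5 m/s.
1–3 s: v starts 5 m/s; Δx = 5·2 + ½·-7·2² = -4 m; v ends -9 m/s.
3–6 s: v starts -9 m/s; Δx = -9·3 + ½·-12·3² = -81 m; v ends -45 m/s.
x(6) = -4 + Σ Δx = -88.5 m.

-88.5 m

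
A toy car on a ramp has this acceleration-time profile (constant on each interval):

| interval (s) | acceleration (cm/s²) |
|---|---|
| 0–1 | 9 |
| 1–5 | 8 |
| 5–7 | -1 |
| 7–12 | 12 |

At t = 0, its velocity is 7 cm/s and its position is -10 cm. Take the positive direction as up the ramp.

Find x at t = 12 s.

603.5 cm

On each constant-a segment, Δv = aΔt and Δx = v₀Δt + ½aΔt²; chain segment to segment.
0–1 s: v starts 7 cm/s; Δx = 7·1 + ½·9·1² = 11.5 cm; v ends 16 cm/s.
1–5 s: v starts 16 cm/s; Δx = 16·4 + ½·8·4² = 128 cm; v ends 48 cm/s.
5–7 s: v starts 48 cm/s; Δx = 48·2 + ½·-1·2² = 94 cm; v ends 46 cm/s.
7–12 s: v starts 46 cm/s; Δx = 46·5 + ½·12·5² = 380 cm; v ends 106 cm/s.
x(12) = -10 + Σ Δx = 603.5 cm.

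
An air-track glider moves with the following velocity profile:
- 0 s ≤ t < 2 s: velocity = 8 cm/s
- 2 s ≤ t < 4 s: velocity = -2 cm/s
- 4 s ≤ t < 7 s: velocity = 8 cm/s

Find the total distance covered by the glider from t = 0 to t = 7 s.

Distance (not displacement) is the total path length: add the absolute areas under v-t.
0–2 s: |8| × 2 = 16 cm
2–4 s: |-2| × 2 = 4 cm
4–7 s: |8| × 3 = 24 cm
Total distance = 44 cm

44 cm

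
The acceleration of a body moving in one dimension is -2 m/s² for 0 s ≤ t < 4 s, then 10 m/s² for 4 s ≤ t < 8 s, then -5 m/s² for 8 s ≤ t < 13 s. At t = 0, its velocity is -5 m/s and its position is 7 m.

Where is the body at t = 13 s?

On each constant-a segment, Δv = aΔt and Δx = v₀Δt + ½aΔt²; chain segment to segment.
0–4 s: v starts -5 m/s; Δx = -5·4 + ½·-2·4² = -36 m; v ends -13 m/s.
4–8 s: v starts -13 m/s; Δx = -13·4 + ½·10·4² = 28 m; v ends 27 m/s.
8–13 s: v starts 27 m/s; Δx = 27·5 + ½·-5·5² = 72.5 m; v ends 2 m/s.
x(13) = 7 + Σ Δx = 71.5 m.

71.5 m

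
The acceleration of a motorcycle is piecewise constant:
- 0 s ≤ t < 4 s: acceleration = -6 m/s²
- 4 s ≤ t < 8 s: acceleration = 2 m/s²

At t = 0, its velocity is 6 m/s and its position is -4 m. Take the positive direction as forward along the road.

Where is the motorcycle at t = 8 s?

On each constant-a segment, Δv = aΔt and Δx = v₀Δt + ½aΔt²; chain segment to segment.
0–4 s: v starts 6 m/s; Δx = 6·4 + ½·-6·4² = -24 m; v ends -18 m/s.
4–8 s: v starts -18 m/s; Δx = -18·4 + ½·2·4² = -56 m; v ends -10 m/s.
x(8) = -4 + Σ Δx = -84 m.

-84 m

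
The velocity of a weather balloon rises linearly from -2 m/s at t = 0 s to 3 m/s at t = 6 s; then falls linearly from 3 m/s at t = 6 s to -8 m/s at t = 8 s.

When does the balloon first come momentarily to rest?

v changes sign on 0–6 s (from -2 to 3); the graph is linear there, so v = 0 at t = 0 + (2)·(6 − 0)/(3 − -2) = 2.4 s.

t = 2.4 s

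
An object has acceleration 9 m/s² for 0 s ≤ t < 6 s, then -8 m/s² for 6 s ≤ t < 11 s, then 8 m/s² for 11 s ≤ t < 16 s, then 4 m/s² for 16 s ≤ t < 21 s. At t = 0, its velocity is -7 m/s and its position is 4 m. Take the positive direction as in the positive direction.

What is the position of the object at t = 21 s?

On each constant-a segment, Δv = aΔt and Δx = v₀Δt + ½aΔt²; chain segment to segment.
0–6 s: v starts -7 m/s; Δx = -7·6 + ½·9·6² = 120 m; v ends 47 m/s.
6–11 s: v starts 47 m/s; Δx = 47·5 + ½·-8·5² = 135 m; v ends 7 m/s.
11–16 s: v starts 7 m/s; Δx = 7·5 + ½·8·5² = 135 m; v ends 47 m/s.
16–21 s: v starts 47 m/s; Δx = 47·5 + ½·4·5² = 285 m; v ends 67 m/s.
x(21) = 4 + Σ Δx = 679 m.

679 m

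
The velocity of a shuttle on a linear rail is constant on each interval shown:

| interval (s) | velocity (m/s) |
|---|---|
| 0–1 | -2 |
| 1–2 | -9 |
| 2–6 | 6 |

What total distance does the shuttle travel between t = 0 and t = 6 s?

35 m

Distance (not displacement) is the total path length: add the absolute areas under v-t.
0–1 s: |-2| × 1 = 2 m
1–2 s: |-9| × 1 = 9 m
2–6 s: |6| × 4 = 24 m
Total distance = 35 m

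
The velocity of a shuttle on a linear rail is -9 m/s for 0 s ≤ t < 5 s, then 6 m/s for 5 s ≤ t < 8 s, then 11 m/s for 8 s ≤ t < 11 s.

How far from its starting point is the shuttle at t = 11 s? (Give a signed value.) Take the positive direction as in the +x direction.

6 m

Displacement is the signed area under the v-t curve.
0–5 s: -9 × 5 = -45 m
5–8 s: 6 × 3 = 18 m
8–11 s: 11 × 3 = 33 m
Net displacement = 6 m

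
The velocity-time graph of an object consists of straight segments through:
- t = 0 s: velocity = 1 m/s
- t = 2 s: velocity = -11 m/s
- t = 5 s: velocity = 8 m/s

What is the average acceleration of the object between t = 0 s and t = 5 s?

Average acceleration = Δv/Δt = (8 − 1)/(5 − 0) = 1.4 m/s².

1.4 m/s²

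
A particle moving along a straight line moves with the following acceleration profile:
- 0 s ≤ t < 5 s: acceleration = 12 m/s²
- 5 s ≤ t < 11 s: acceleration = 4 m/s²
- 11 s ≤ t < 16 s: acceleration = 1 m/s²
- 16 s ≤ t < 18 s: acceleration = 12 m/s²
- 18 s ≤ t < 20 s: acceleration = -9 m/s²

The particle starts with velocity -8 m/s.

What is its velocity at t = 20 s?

Δv equals the area under the a-t graph; then v = v₀ + Δv.
0–5 s: 12 × 5 = 60 m/s
5–11 s: 4 × 6 = 24 m/s
11–16 s: 1 × 5 = 5 m/s
16–18 s: 12 × 2 = 24 m/s
18–20 s: -9 × 2 = -18 m/s
Δv = 95 m/s, so v(20) = -8 + (95) = 87 m/s.

87 m/s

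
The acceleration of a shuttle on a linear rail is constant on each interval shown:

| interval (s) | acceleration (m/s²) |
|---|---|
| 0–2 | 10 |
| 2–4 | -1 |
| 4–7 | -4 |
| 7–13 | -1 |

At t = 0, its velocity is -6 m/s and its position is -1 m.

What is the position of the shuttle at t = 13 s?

33 m

On each constant-a segment, Δv = aΔt and Δx = v₀Δt + ½aΔt²; chain segment to segment.
0–2 s: v starts -6 m/s; Δx = -6·2 + ½·10·2² = 8 m; v ends 14 m/s.
2–4 s: v starts 14 m/s; Δx = 14·2 + ½·-1·2² = 26 m; v ends 12 m/s.
4–7 s: v starts 12 m/s; Δx = 12·3 + ½·-4·3² = 18 m; v ends 0 m/s.
7–13 s: v starts 0 m/s; Δx = 0·6 + ½·-1·6² = -18 m; v ends -6 m/s.
x(13) = -1 + Σ Δx = 33 m.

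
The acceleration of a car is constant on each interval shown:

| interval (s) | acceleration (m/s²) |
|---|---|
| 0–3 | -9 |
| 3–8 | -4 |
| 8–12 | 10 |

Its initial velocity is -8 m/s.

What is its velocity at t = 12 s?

Δv equals the area under the a-t graph; then v = v₀ + Δv.
0–3 s: -9 × 3 = -27 m/s
3–8 s: -4 × 5 = -20 m/s
8–12 s: 10 × 4 = 40 m/s
Δv = -7 m/s, so v(12) = -8 + (-7) = -15 m/s.

-15 m/s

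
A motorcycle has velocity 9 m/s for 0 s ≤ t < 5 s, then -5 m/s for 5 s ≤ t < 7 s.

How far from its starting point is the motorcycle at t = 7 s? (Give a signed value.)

35 m

Displacement is the signed area under the v-t curve.
0–5 s: 9 × 5 = 45 m
5–7 s: -5 × 2 = -10 m
Net displacement = 35 m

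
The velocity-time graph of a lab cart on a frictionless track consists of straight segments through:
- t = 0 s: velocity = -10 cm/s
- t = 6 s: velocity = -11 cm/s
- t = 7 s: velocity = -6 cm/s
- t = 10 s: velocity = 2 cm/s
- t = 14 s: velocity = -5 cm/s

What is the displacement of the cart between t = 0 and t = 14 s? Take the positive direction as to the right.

Net displacement equals the area under the velocity-time graph (areas below the axis count negative).
0–6 s: ½(-10 + -11)(6) = -63 cm
6–7 s: ½(-11 + -6)(1) = -8.5 cm
7–10 s: ½(-6 + 2)(3) = -6 cm
10–14 s: ½(2 + -5)(4) = -6 cm
Net displacement = -83.5 cm

-83.5 cm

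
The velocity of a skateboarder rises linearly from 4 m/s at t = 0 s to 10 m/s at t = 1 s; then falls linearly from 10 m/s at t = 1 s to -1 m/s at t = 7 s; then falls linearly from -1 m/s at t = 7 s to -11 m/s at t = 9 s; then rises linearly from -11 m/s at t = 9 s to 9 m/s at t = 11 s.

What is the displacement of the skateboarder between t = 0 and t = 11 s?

Net displacement equals the area under the velocity-time graph (areas below the axis count negative).
0–1 s: ½(4 + 10)(1) = 7 m
1–7 s: ½(10 + -1)(6) = 27 m
7–9 s: ½(-1 + -11)(2) = -12 m
9–11 s: ½(-11 + 9)(2) = -2 m
Net displacement = 20 m

20 m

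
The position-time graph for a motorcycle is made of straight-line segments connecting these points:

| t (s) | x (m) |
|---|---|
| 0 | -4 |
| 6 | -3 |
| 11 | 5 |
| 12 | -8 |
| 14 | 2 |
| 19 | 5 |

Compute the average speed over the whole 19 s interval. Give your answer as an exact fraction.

Average speed = (total path length)/(elapsed time); on a piecewise-linear x-t graph the path length is Σ|Δx|.
0–6 s: |Δx| = |-3 − -4| = 1 m
6–11 s: |Δx| = |5 − -3| = 8 m
11–12 s: |Δx| = |-8 − 5| = 13 m
12–14 s: |Δx| = |2 − -8| = 10 m
14–19 s: |Δx| = |5 − 2| = 3 m
Total path = 35 m; average speed = 35/19 = 35/19 m/s.

35/19 m/s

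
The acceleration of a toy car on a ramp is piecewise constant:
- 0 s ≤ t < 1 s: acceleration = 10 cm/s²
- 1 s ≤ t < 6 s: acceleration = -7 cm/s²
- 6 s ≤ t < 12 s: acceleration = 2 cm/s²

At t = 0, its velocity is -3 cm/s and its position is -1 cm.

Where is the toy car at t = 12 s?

-183.5 cm

On each constant-a segment, Δv = aΔt and Δx = v₀Δt + ½aΔt²; chain segment to segment.
0–1 s: v starts -3 cm/s; Δx = -3·1 + ½·10·1² = 2 cm; v ends 7 cm/s.
1–6 s: v starts 7 cm/s; Δx = 7·5 + ½·-7·5² = -52.5 cm; v ends -28 cm/s.
6–12 s: v starts -28 cm/s; Δx = -28·6 + ½·2·6² = -132 cm; v ends -16 cm/s.
x(12) = -1 + Σ Δx = -183.5 cm.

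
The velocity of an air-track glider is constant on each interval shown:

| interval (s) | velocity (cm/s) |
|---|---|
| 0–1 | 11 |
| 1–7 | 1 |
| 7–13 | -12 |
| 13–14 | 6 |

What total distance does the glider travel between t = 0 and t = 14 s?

95 cm

Total distance travelled is ∫|v| dt — sum the magnitudes of each area piece.
0–1 s: |11| × 1 = 11 cm
1–7 s: |1| × 6 = 6 cm
7–13 s: |-12| × 6 = 72 cm
13–14 s: |6| × 1 = 6 cm
Total distance = 95 cm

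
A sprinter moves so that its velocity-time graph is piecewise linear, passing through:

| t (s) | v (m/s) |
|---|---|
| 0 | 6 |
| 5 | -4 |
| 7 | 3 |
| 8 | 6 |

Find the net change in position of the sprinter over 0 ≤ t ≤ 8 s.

Net displacement equals the area under the velocity-time graph (areas below the axis count negative).
0–5 s: ½(6 + -4)(5) = 5 m
5–7 s: ½(-4 + 3)(2) = -1 m
7–8 s: ½(3 + 6)(1) = 4.5 m
Net displacement = 8.5 m

8.5 m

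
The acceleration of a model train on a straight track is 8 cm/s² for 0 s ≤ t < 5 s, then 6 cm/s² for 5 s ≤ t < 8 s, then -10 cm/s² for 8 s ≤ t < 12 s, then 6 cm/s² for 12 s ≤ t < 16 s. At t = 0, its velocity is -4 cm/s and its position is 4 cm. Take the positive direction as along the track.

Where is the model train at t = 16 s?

459 cm

On each constant-a segment, Δv = aΔt and Δx = v₀Δt + ½aΔt²; chain segment to segment.
0–5 s: v starts -4 cm/s; Δx = -4·5 + ½·8·5² = 80 cm; v ends 36 cm/s.
5–8 s: v starts 36 cm/s; Δx = 36·3 + ½·6·3² = 135 cm; v ends 54 cm/s.
8–12 s: v starts 54 cm/s; Δx = 54·4 + ½·-10·4² = 136 cm; v ends 14 cm/s.
12–16 s: v starts 14 cm/s; Δx = 14·4 + ½·6·4² = 104 cm; v ends 38 cm/s.
x(16) = 4 + Σ Δx = 459 cm.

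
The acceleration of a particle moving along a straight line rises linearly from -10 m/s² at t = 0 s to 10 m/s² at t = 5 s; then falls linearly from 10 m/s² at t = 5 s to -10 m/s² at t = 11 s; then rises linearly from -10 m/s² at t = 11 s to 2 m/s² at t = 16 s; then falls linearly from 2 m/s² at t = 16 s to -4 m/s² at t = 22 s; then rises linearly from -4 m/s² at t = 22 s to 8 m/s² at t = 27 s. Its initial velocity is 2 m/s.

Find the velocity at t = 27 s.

Δv equals the area under the a-t graph; then v = v₀ + Δv.
0–5 s: ½(-10 + 10)(5) = 0 m/s
5–11 s: ½(10 + -10)(6) = 0 m/s
11–16 s: ½(-10 + 2)(5) = -20 m/s
16–22 s: ½(2 + -4)(6) = -6 m/s
22–27 s: ½(-4 + 8)(5) = 10 m/s
Δv = -16 m/s, so v(27) = 2 + (-16) = -14 m/s.

-14 m/s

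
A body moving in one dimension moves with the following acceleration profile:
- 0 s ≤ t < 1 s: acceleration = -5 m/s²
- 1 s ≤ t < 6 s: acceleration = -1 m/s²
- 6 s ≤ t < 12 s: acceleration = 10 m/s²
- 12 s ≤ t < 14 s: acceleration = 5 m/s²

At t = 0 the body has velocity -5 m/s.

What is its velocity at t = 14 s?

55 m/s

Δv equals the area under the a-t graph; then v = v₀ + Δv.
0–1 s: -5 × 1 = -5 m/s
1–6 s: -1 × 5 = -5 m/s
6–12 s: 10 × 6 = 60 m/s
12–14 s: 5 × 2 = 10 m/s
Δv = 60 m/s, so v(14) = -5 + (60) = 55 m/s.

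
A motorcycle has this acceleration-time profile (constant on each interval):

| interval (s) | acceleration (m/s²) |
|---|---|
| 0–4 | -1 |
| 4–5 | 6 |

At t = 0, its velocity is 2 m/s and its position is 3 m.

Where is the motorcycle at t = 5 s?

On each constant-a segment, Δv = aΔt and Δx = v₀Δt + ½aΔt²; chain segment to segment.
0–4 s: v starts 2 m/s; Δx = 2·4 + ½·-1·4² = 0 m; v ends -2 m/s.
4–5 s: v starts -2 m/s; Δx = -2·1 + ½·6·1² = 1 m; v ends 4 m/s.
x(5) = 3 + Σ Δx = 4 m.

4 m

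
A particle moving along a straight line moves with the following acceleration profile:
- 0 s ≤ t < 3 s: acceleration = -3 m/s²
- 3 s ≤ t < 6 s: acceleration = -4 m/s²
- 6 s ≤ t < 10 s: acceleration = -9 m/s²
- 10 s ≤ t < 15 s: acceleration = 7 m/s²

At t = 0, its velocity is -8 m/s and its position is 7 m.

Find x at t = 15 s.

On each constant-a segment, Δv = aΔt and Δx = v₀Δt + ½aΔt²; chain segment to segment.
0–3 s: v starts -8 m/s; Δx = -8·3 + ½·-3·3² = -37.5 m; v ends -17 m/s.
3–6 s: v starts -17 m/s; Δx = -17·3 + ½·-4·3² = -69 m; v ends -29 m/s.
6–10 s: v starts -29 m/s; Δx = -29·4 + ½·-9·4² = -188 m; v ends -65 m/s.
10–15 s: v starts -65 m/s; Δx = -65·5 + ½·7·5² = -237.5 m; v ends -30 m/s.
x(15) = 7 + Σ Δx = -525 m.

-525 m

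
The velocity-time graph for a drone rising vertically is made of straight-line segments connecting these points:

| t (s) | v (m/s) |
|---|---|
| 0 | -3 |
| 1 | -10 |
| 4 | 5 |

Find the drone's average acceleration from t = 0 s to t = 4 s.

Average acceleration = Δv/Δt = (5 − -3)/(4 − 0) = 2 m/s².

2 m/s²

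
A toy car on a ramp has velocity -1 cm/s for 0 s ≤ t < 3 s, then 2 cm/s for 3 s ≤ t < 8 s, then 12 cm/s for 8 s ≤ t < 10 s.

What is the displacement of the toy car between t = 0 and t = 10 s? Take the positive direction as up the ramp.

Net displacement equals the area under the velocity-time graph (areas below the axis count negative).
0–3 s: -1 × 3 = -3 cm
3–8 s: 2 × 5 = 10 cm
8–10 s: 12 × 2 = 24 cm
Net displacement = 31 cm

31 cm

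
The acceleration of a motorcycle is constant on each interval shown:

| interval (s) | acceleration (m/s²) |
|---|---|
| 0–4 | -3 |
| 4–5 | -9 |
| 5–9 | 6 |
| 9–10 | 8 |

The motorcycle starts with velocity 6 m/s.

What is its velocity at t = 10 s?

Δv equals the area under the a-t graph; then v = v₀ + Δv.
0–4 s: -3 × 4 = -12 m/s
4–5 s: -9 × 1 = -9 m/s
5–9 s: 6 × 4 = 24 m/s
9–10 s: 8 × 1 = 8 m/s
Δv = 11 m/s, so v(10) = 6 + (11) = 17 m/s.

17 m/s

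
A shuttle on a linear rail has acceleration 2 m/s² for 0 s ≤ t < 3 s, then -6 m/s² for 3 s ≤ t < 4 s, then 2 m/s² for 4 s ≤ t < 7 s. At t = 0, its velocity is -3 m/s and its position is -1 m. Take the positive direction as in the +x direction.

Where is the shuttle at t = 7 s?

-1 m

On each constant-a segment, Δv = aΔt and Δx = v₀Δt + ½aΔt²; chain segment to segment.
0–3 s: v starts -3 m/s; Δx = -3·3 + ½·2·3² = 0 m; v ends 3 m/s.
3–4 s: v starts 3 m/s; Δx = 3·1 + ½·-6·1² = 0 m; v ends -3 m/s.
4–7 s: v starts -3 m/s; Δx = -3·3 + ½·2·3² = 0 m; v ends 3 m/s.
x(7) = -1 + Σ Δx = -1 m.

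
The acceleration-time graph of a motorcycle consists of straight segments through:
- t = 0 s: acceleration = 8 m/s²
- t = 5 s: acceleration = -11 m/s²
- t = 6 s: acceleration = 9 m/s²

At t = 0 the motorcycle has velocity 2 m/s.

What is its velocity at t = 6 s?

-6.5 m/s

Δv equals the area under the a-t graph; then v = v₀ + Δv.
0–5 s: ½(8 + -11)(5) = -7.5 m/s
5–6 s: ½(-11 + 9)(1) = -1 m/s
Δv = -8.5 m/s, so v(6) = 2 + (-8.5) = -6.5 m/s.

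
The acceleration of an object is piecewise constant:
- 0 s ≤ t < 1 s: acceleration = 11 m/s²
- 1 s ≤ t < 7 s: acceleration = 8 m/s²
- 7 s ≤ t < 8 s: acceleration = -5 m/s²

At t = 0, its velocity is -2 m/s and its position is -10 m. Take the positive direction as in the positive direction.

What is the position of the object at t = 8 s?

On each constant-a segment, Δv = aΔt and Δx = v₀Δt + ½aΔt²; chain segment to segment.
0–1 s: v starts -2 m/s; Δx = -2·1 + ½·11·1² = 3.5 m; v ends 9 m/s.
1–7 s: v starts 9 m/s; Δx = 9·6 + ½·8·6² = 198 m; v ends 57 m/s.
7–8 s: v starts 57 m/s; Δx = 57·1 + ½·-5·1² = 54.5 m; v ends 52 m/s.
x(8) = -10 + Σ Δx = 246 m.

246 m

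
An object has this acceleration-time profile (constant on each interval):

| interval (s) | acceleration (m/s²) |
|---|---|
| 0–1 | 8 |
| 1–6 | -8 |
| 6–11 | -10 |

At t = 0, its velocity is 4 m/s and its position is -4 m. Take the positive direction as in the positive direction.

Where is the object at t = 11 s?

-301 m

On each constant-a segment, Δv = aΔt and Δx = v₀Δt + ½aΔt²; chain segment to segment.
0–1 s: v starts 4 m/s; Δx = 4·1 + ½·8·1² = 8 m; v ends 12 m/s.
1–6 s: v starts 12 m/s; Δx = 12·5 + ½·-8·5² = -40 m; v ends -28 m/s.
6–11 s: v starts -28 m/s; Δx = -28·5 + ½·-10·5² = -265 m; v ends -78 m/s.
x(11) = -4 + Σ Δx = -301 m.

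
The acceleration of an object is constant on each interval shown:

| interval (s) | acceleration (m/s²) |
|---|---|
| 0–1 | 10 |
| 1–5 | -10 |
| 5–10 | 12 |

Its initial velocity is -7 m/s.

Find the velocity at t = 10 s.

23 m/s

Δv equals the area under the a-t graph; then v = v₀ + Δv.
0–1 s: 10 × 1 = 10 m/s
1–5 s: -10 × 4 = -40 m/s
5–10 s: 12 × 5 = 60 m/s
Δv = 30 m/s, so v(10) = -7 + (30) = 23 m/s.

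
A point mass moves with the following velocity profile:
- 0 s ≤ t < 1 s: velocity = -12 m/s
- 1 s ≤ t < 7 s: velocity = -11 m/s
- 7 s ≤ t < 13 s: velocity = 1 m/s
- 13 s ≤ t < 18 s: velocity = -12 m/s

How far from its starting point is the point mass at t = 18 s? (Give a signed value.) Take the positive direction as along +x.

-132 m

Net displacement equals the area under the velocity-time graph (areas below the axis count negative).
0–1 s: -12 × 1 = -12 m
1–7 s: -11 × 6 = -66 m
7–13 s: 1 × 6 = 6 m
13–18 s: -12 × 5 = -60 m
Net displacement = -132 m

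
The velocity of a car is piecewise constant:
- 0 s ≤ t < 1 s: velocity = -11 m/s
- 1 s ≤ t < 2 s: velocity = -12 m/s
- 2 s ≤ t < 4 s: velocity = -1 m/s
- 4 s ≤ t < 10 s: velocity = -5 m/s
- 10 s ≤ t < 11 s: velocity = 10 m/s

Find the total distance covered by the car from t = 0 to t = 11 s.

Total distance travelled is ∫|v| dt — sum the magnitudes of each area piece.
0–1 s: |-11| × 1 = 11 m
1–2 s: |-12| × 1 = 12 m
2–4 s: |-1| × 2 = 2 m
4–10 s: |-5| × 6 = 30 m
10–11 s: |10| × 1 = 10 m
Total distance = 65 m

65 m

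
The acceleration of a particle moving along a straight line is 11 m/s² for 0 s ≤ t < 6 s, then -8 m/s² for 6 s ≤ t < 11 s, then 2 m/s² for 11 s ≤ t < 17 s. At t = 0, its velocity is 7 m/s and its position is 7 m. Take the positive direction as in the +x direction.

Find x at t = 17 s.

746 m

On each constant-a segment, Δv = aΔt and Δx = v₀Δt + ½aΔt²; chain segment to segment.
0–6 s: v starts 7 m/s; Δx = 7·6 + ½·11·6² = 240 m; v ends 73 m/s.
6–11 s: v starts 73 m/s; Δx = 73·5 + ½·-8·5² = 265 m; v ends 33 m/s.
11–17 s: v starts 33 m/s; Δx = 33·6 + ½·2·6² = 234 m; v ends 45 m/s.
x(17) = 7 + Σ Δx = 746 m.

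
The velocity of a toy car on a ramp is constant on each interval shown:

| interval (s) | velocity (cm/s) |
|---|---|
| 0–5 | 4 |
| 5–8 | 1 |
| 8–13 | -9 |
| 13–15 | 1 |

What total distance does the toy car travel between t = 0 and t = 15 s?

Distance (not displacement) is the total path length: add the absolute areas under v-t.
0–5 s: |4| × 5 = 20 cm
5–8 s: |1| × 3 = 3 cm
8–13 s: |-9| × 5 = 45 cm
13–15 s: |1| × 2 = 2 cm
Total distance = 70 cm

70 cm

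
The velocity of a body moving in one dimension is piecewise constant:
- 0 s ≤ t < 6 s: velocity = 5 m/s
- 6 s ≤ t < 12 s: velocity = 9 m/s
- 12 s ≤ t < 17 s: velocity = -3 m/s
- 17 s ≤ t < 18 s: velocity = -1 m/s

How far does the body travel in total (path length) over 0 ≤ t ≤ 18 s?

100 m

Distance (not displacement) is the total path length: add the absolute areas under v-t.
0–6 s: |5| × 6 = 30 m
6–12 s: |9| × 6 = 54 m
12–17 s: |-3| × 5 = 15 m
17–18 s: |-1| × 1 = 1 m
Total distance = 100 m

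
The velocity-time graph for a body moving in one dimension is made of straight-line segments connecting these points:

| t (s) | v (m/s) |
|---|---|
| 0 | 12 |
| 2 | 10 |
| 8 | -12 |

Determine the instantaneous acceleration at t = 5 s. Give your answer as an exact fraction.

Acceleration is the slope of the v-t graph on 2–8 s: (-12 − 10)/(8 − 2) = -11/3 m/s².

-11/3 m/s²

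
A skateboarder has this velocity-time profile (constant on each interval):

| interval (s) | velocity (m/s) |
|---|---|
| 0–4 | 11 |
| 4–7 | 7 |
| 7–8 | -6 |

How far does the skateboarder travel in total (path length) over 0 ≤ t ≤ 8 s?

Total distance travelled is ∫|v| dt — sum the magnitudes of each area piece.
0–4 s: |11| × 4 = 44 m
4–7 s: |7| × 3 = 21 m
7–8 s: |-6| × 1 = 6 m
Total distance = 71 m

71 m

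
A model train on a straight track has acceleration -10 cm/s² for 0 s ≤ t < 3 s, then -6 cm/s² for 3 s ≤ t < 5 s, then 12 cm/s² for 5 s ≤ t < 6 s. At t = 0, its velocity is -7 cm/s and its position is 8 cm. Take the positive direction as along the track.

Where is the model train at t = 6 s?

On each constant-a segment, Δv = aΔt and Δx = v₀Δt + ½aΔt²; chain segment to segment.
0–3 s: v starts -7 cm/s; Δx = -7·3 + ½·-10·3² = -66 cm; v ends -37 cm/s.
3–5 s: v starts -37 cm/s; Δx = -37·2 + ½·-6·2² = -86 cm; v ends -49 cm/s.
5–6 s: v starts -49 cm/s; Δx = -49·1 + ½·12·1² = -43 cm; v ends -37 cm/s.
x(6) = 8 + Σ Δx = -187 cm.

-187 cm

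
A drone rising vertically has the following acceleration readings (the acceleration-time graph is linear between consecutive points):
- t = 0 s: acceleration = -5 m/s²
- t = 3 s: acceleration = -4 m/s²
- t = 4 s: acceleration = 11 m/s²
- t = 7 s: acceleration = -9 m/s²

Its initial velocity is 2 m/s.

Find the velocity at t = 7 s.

Δv equals the area under the a-t graph; then v = v₀ + Δv.
0–3 s: ½(-5 + -4)(3) = -13.5 m/s
3–4 s: ½(-4 + 11)(1) = 3.5 m/s
4–7 s: ½(11 + -9)(3) = 3 m/s
Δv = -7 m/s, so v(7) = 2 + (-7) = -5 m/s.

-5 m/s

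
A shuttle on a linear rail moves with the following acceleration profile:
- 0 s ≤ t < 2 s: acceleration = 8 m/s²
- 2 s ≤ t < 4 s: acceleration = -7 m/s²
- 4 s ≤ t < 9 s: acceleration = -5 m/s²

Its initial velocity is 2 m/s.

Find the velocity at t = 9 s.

Δv equals the area under the a-t graph; then v = v₀ + Δv.
0–2 s: 8 × 2 = 16 m/s
2–4 s: -7 × 2 = -14 m/s
4–9 s: -5 × 5 = -25 m/s
Δv = -23 m/s, so v(9) = 2 + (-23) = -21 m/s.

-21 m/s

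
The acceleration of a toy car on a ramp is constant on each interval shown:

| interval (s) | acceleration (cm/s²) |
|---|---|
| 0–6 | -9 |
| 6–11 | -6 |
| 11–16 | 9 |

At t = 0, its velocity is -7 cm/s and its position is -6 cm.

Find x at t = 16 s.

-932.5 cm

On each constant-a segment, Δv = aΔt and Δx = v₀Δt + ½aΔt²; chain segment to segment.
0–6 s: v starts -7 cm/s; Δx = -7·6 + ½·-9·6² = -204 cm; v ends -61 cm/s.
6–11 s: v starts -61 cm/s; Δx = -61·5 + ½·-6·5² = -380 cm; v ends -91 cm/s.
11–16 s: v starts -91 cm/s; Δx = -91·5 + ½·9·5² = -342.5 cm; v ends -46 cm/s.
x(16) = -6 + Σ Δx = -932.5 cm.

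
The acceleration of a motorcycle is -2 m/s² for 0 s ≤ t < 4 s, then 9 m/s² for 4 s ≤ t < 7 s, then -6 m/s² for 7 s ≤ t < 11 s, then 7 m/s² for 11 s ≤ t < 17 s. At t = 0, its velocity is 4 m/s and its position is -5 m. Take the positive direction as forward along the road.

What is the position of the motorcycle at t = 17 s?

187.5 m

On each constant-a segment, Δv = aΔt and Δx = v₀Δt + ½aΔt²; chain segment to segment.
0–4 s: v starts 4 m/s; Δx = 4·4 + ½·-2·4² = 0 m; v ends -4 m/s.
4–7 s: v starts -4 m/s; Δx = -4·3 + ½·9·3² = 28.5 m; v ends 23 m/s.
7–11 s: v starts 23 m/s; Δx = 23·4 + ½·-6·4² = 44 m; v ends -1 m/s.
11–17 s: v starts -1 m/s; Δx = -1·6 + ½·7·6² = 120 m; v ends 41 m/s.
x(17) = -5 + Σ Δx = 187.5 m.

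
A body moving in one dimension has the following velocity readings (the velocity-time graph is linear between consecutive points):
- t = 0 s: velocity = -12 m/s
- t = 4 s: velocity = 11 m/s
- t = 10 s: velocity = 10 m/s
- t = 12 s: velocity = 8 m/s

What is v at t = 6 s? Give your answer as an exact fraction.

On 4–10 s the graph is linear from 11 to 10 m/s: v(6) = 11 + (10 − 11)·(6 − 4)/(10 − 4) = 32/3 m/s.

32/3 m/s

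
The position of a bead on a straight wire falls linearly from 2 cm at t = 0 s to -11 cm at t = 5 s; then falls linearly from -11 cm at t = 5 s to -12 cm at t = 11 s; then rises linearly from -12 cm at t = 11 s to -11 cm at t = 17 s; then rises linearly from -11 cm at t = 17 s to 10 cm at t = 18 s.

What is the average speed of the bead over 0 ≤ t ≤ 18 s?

2 cm/s

Average speed = (total path length)/(elapsed time); on a piecewise-linear x-t graph the path length is Σ|Δx|.
0–5 s: |Δx| = |-11 − 2| = 13 cm
5–11 s: |Δx| = |-12 − -11| = 1 cm
11–17 s: |Δx| = |-11 − -12| = 1 cm
17–18 s: |Δx| = |10 − -11| = 21 cm
Total path = 36 cm; average speed = 36/18 = 2 cm/s.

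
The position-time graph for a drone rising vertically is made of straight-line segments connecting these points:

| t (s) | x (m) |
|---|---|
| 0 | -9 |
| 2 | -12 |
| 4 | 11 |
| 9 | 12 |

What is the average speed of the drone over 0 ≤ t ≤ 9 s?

Average speed = (total path length)/(elapsed time); on a piecewise-linear x-t graph the path length is Σ|Δx|.
0–2 s: |Δx| = |-12 − -9| = 3 m
2–4 s: |Δx| = |11 − -12| = 23 m
4–9 s: |Δx| = |12 − 11| = 1 m
Total path = 27 m; average speed = 27/9 = 3 m/s.

3 m/s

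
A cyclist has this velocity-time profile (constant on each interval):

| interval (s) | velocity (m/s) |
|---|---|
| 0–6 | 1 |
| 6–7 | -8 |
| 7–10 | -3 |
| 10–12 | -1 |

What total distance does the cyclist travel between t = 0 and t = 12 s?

Total distance travelled is ∫|v| dt — sum the magnitudes of each area piece.
0–6 s: |1| × 6 = 6 m
6–7 s: |-8| × 1 = 8 m
7–10 s: |-3| × 3 = 9 m
10–12 s: |-1| × 2 = 2 m
Total distance = 25 m

25 m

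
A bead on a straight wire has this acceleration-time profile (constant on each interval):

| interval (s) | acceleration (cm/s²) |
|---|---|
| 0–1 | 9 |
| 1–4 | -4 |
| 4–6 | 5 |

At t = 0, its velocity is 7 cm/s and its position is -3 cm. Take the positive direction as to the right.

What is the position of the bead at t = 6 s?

56.5 cm

On each constant-a segment, Δv = aΔt and Δx = v₀Δt + ½aΔt²; chain segment to segment.
0–1 s: v starts 7 cm/s; Δx = 7·1 + ½·9·1² = 11.5 cm; v ends 16 cm/s.
1–4 s: v starts 16 cm/s; Δx = 16·3 + ½·-4·3² = 30 cm; v ends 4 cm/s.
4–6 s: v starts 4 cm/s; Δx = 4·2 + ½·5·2² = 18 cm; v ends 14 cm/s.
x(6) = -3 + Σ Δx = 56.5 cm.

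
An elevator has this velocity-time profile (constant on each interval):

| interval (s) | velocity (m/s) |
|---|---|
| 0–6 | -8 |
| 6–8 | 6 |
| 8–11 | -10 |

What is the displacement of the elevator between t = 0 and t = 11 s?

Displacement is the signed area under the v-t curve.
0–6 s: -8 × 6 = -48 m
6–8 s: 6 × 2 = 12 m
8–11 s: -10 × 3 = -30 m
Net displacement = -66 m

-66 m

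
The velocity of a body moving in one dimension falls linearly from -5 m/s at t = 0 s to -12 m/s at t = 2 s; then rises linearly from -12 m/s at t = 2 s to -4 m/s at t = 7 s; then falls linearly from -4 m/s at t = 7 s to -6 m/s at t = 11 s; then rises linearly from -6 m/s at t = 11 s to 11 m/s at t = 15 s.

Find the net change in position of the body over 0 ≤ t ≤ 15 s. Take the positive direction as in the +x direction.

-67 m

Net displacement equals the area under the velocity-time graph (areas below the axis count negative).
0–2 s: ½(-5 + -12)(2) = -17 m
2–7 s: ½(-12 + -4)(5) = -40 m
7–11 s: ½(-4 + -6)(4) = -20 m
11–15 s: ½(-6 + 11)(4) = 10 m
Net displacement = -67 m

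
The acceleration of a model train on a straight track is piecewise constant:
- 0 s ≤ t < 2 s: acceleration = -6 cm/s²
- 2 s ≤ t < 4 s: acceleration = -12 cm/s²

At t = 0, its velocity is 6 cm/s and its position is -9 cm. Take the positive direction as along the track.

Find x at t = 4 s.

On each constant-a segment, Δv = aΔt and Δx = v₀Δt + ½aΔt²; chain segment to segment.
0–2 s: v starts 6 cm/s; Δx = 6·2 + ½·-6·2² = 0 cm; v ends -6 cm/s.
2–4 s: v starts -6 cm/s; Δx = -6·2 + ½·-12·2² = -36 cm; v ends -30 cm/s.
x(4) = -9 + Σ Δx = -45 cm.

-45 cm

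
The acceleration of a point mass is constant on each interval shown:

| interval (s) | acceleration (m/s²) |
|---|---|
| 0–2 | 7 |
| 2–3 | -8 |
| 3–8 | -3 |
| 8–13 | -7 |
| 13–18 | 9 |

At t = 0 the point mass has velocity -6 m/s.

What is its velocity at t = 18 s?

Δv equals the area under the a-t graph; then v = v₀ + Δv.
0–2 s: 7 × 2 = 14 m/s
2–3 s: -8 × 1 = -8 m/s
3–8 s: -3 × 5 = -15 m/s
8–13 s: -7 × 5 = -35 m/s
13–18 s: 9 × 5 = 45 m/s
Δv = 1 m/s, so v(18) = -6 + (1) = -5 m/s.

-5 m/s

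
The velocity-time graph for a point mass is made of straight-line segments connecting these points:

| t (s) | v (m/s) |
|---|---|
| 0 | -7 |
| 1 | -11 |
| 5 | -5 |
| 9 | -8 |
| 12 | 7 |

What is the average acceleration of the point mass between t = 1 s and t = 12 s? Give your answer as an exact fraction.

Average acceleration = Δv/Δt = (7 − -11)/(12 − 1) = 18/11 m/s².

18/11 m/s²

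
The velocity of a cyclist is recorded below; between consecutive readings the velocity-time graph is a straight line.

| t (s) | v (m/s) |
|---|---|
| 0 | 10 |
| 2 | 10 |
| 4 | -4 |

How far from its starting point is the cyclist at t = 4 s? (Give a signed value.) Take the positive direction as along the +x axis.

Net displacement equals the area under the velocity-time graph (areas below the axis count negative).
0–2 s: 10 × 2 = 20 m
2–4 s: ½(10 + -4)(2) = 6 m
Net displacement = 26 m

26 m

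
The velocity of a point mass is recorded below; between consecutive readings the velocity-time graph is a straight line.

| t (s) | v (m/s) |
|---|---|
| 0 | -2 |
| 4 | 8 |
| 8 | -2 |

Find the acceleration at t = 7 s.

-2.5 m/s²

Acceleration is the slope of the v-t graph on 4–8 s: (-2 − 8)/(8 − 4) = -2.5 m/s².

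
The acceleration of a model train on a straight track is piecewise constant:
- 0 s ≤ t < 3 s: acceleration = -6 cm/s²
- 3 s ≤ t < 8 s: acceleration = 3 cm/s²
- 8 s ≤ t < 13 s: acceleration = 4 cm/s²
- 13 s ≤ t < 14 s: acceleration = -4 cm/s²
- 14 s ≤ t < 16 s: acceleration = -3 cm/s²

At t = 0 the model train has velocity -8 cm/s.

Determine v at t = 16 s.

Δv equals the area under the a-t graph; then v = v₀ + Δv.
0–3 s: -6 × 3 = -18 cm/s
3–8 s: 3 × 5 = 15 cm/s
8–13 s: 4 × 5 = 20 cm/s
13–14 s: -4 × 1 = -4 cm/s
14–16 s: -3 × 2 = -6 cm/s
Δv = 7 cm/s, so v(16) = -8 + (7) = -1 cm/s.

-1 cm/s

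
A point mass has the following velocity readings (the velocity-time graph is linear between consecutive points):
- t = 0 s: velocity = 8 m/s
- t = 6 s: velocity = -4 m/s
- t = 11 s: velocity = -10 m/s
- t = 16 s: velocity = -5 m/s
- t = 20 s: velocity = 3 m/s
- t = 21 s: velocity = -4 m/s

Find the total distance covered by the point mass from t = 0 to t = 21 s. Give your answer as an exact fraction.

Total distance travelled is ∫|v| dt — sum the magnitudes of each area piece.
0–6 s: v = 0 at t = 4 s; triangle areas 16 + 4 = 20 m
6–11 s: |½(-4 + -10)(5)| = 35 m
11–16 s: |½(-10 + -5)(5)| = 37.5 m
16–20 s: v = 0 at t = 18.5 s; triangle areas 6.25 + 2.25 = 8.5 m
20–21 s: v = 0 at t = 143/7 s; triangle areas 9/14 + 8/7 = 25/14 m
Total distance = 1439/14 m

1439/14 m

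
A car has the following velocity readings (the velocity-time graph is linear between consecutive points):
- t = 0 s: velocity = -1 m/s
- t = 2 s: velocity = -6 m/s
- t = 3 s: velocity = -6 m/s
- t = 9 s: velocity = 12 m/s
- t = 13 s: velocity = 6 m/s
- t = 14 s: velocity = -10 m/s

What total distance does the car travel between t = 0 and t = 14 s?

83.25 m

Distance (not displacement) is the total path length: add the absolute areas under v-t.
0–2 s: |½(-1 + -6)(2)| = 7 m
2–3 s: |-6| × 1 = 6 m
3–9 s: v = 0 at t = 5 s; triangle areas 6 + 24 = 30 m
9–13 s: |½(12 + 6)(4)| = 36 m
13–14 s: v = 0 at t = 13.375 s; triangle areas 1.125 + 3.125 = 4.25 m
Total distance = 83.25 m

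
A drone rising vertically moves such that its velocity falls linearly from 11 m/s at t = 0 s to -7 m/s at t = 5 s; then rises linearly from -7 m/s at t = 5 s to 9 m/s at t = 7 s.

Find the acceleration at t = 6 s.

8 m/s²

Acceleration is the slope of the v-t graph on 5–7 s: (9 − -7)/(7 − 5) = 8 m/s².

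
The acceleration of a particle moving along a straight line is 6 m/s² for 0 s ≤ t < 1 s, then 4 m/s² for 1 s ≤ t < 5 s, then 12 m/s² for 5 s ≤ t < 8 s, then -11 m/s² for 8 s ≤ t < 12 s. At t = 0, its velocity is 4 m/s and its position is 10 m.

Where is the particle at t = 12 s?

On each constant-a segment, Δv = aΔt and Δx = v₀Δt + ½aΔt²; chain segment to segment.
0–1 s: v starts 4 m/s; Δx = 4·1 + ½·6·1² = 7 m; v ends 10 m/s.
1–5 s: v starts 10 m/s; Δx = 10·4 + ½·4·4² = 72 m; v ends 26 m/s.
5–8 s: v starts 26 m/s; Δx = 26·3 + ½·12·3² = 132 m; v ends 62 m/s.
8–12 s: v starts 62 m/s; Δx = 62·4 + ½·-11·4² = 160 m; v ends 18 m/s.
x(12) = 10 + Σ Δx = 381 m.

381 m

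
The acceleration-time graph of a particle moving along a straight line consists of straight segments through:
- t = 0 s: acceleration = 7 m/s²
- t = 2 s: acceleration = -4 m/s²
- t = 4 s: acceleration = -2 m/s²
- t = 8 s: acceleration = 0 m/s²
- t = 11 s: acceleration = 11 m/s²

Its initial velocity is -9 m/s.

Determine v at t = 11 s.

Δv equals the area under the a-t graph; then v = v₀ + Δv.
0–2 s: ½(7 + -4)(2) = 3 m/s
2–4 s: ½(-4 + -2)(2) = -6 m/s
4–8 s: ½(-2 + 0)(4) = -4 m/s
8–11 s: ½(0 + 11)(3) = 16.5 m/s
Δv = 9.5 m/s, so v(11) = -9 + (9.5) = 0.5 m/s.

0.5 m/s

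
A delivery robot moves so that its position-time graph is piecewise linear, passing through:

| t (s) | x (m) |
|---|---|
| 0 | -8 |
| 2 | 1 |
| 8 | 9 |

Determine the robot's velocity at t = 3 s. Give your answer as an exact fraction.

4/3 m/s

Velocity is the slope of the x-t graph on 2–8 s: (9 − 1)/(8 − 2) = 4/3 m/s.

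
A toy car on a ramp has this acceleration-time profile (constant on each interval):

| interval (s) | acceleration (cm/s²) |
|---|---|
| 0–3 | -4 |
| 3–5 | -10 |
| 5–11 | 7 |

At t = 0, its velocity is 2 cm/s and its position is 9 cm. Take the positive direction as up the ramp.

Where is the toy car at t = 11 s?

On each constant-a segment, Δv = aΔt and Δx = v₀Δt + ½aΔt²; chain segment to segment.
0–3 s: v starts 2 cm/s; Δx = 2·3 + ½·-4·3² = -12 cm; v ends -10 cm/s.
3–5 s: v starts -10 cm/s; Δx = -10·2 + ½·-10·2² = -40 cm; v ends -30 cm/s.
5–11 s: v starts -30 cm/s; Δx = -30·6 + ½·7·6² = -54 cm; v ends 12 cm/s.
x(11) = 9 + Σ Δx = -97 cm.

-97 cm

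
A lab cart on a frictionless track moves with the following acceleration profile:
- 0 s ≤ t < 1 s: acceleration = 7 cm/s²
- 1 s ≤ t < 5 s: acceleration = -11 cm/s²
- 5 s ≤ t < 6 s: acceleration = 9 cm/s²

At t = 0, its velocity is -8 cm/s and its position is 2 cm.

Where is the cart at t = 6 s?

-135 cm

On each constant-a segment, Δv = aΔt and Δx = v₀Δt + ½aΔt²; chain segment to segment.
0–1 s: v starts -8 cm/s; Δx = -8·1 + ½·7·1² = -4.5 cm; v ends -1 cm/s.
1–5 s: v starts -1 cm/s; Δx = -1·4 + ½·-11·4² = -92 cm; v ends -45 cm/s.
5–6 s: v starts -45 cm/s; Δx = -45·1 + ½·9·1² = -40.5 cm; v ends -36 cm/s.
x(6) = 2 + Σ Δx = -135 cm.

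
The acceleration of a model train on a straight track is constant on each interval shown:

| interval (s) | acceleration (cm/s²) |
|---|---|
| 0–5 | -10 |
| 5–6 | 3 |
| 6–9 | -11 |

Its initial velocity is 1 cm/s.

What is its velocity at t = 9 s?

Δv equals the area under the a-t graph; then v = v₀ + Δv.
0–5 s: -10 × 5 = -50 cm/s
5–6 s: 3 × 1 = 3 cm/s
6–9 s: -11 × 3 = -33 cm/s
Δv = -80 cm/s, so v(9) = 1 + (-80) = -79 cm/s.

-79 cm/s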